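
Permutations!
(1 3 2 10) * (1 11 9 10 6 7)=[0, 3, 6, 2, 4, 5, 7, 1, 8, 10, 11, 9]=(1 3 2 6 7)(9 10 11)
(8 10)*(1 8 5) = (1 8 10 5) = [0, 8, 2, 3, 4, 1, 6, 7, 10, 9, 5]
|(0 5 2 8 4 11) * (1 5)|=|(0 1 5 2 8 4 11)|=7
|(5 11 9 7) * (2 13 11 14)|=|(2 13 11 9 7 5 14)|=7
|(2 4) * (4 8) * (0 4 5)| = 5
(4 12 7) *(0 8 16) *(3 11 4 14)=[8, 1, 2, 11, 12, 5, 6, 14, 16, 9, 10, 4, 7, 13, 3, 15, 0]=(0 8 16)(3 11 4 12 7 14)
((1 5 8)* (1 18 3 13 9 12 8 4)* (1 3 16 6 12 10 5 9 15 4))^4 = (6 16 18 8 12)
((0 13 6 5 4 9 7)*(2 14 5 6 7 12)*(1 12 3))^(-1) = (0 7 13)(1 3 9 4 5 14 2 12)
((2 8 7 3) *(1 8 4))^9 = (1 3)(2 8)(4 7)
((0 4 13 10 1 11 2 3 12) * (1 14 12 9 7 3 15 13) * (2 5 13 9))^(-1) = ((0 4 1 11 5 13 10 14 12)(2 15 9 7 3))^(-1) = (0 12 14 10 13 5 11 1 4)(2 3 7 9 15)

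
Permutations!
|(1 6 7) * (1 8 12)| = 5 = |(1 6 7 8 12)|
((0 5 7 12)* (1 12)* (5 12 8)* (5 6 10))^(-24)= (12)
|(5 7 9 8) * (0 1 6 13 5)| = |(0 1 6 13 5 7 9 8)| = 8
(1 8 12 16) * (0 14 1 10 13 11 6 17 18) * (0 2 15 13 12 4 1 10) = (0 14 10 12 16)(1 8 4)(2 15 13 11 6 17 18) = [14, 8, 15, 3, 1, 5, 17, 7, 4, 9, 12, 6, 16, 11, 10, 13, 0, 18, 2]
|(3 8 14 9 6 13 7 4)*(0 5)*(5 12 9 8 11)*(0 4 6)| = |(0 12 9)(3 11 5 4)(6 13 7)(8 14)| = 12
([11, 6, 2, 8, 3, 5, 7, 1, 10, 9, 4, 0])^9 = (0 11)(3 8 10 4)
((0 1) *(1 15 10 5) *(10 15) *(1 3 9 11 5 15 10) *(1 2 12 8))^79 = ((0 2 12 8 1)(3 9 11 5)(10 15))^79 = (0 1 8 12 2)(3 5 11 9)(10 15)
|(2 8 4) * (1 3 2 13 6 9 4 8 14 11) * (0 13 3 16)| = |(0 13 6 9 4 3 2 14 11 1 16)| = 11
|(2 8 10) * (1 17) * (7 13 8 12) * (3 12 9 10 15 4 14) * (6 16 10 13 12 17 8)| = |(1 8 15 4 14 3 17)(2 9 13 6 16 10)(7 12)| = 42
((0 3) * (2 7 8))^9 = ((0 3)(2 7 8))^9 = (8)(0 3)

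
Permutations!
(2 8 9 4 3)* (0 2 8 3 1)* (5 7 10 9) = (0 2 3 8 5 7 10 9 4 1) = [2, 0, 3, 8, 1, 7, 6, 10, 5, 4, 9]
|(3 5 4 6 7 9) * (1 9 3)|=|(1 9)(3 5 4 6 7)|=10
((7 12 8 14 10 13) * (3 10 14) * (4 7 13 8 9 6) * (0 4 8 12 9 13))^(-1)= (14)(0 13 12 10 3 8 6 9 7 4)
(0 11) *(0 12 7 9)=[11, 1, 2, 3, 4, 5, 6, 9, 8, 0, 10, 12, 7]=(0 11 12 7 9)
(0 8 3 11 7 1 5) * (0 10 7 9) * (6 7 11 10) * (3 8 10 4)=[10, 5, 2, 4, 3, 6, 7, 1, 8, 0, 11, 9]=(0 10 11 9)(1 5 6 7)(3 4)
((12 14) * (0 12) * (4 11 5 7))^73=(0 12 14)(4 11 5 7)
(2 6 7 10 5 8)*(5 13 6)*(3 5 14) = (2 14 3 5 8)(6 7 10 13) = [0, 1, 14, 5, 4, 8, 7, 10, 2, 9, 13, 11, 12, 6, 3]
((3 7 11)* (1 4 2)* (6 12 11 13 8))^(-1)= ((1 4 2)(3 7 13 8 6 12 11))^(-1)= (1 2 4)(3 11 12 6 8 13 7)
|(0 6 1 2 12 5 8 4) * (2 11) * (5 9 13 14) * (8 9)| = 8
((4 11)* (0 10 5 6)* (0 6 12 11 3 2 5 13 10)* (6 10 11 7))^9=((2 5 12 7 6 10 13 11 4 3))^9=(2 3 4 11 13 10 6 7 12 5)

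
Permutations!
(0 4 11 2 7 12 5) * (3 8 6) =(0 4 11 2 7 12 5)(3 8 6) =[4, 1, 7, 8, 11, 0, 3, 12, 6, 9, 10, 2, 5]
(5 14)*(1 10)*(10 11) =(1 11 10)(5 14) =[0, 11, 2, 3, 4, 14, 6, 7, 8, 9, 1, 10, 12, 13, 5]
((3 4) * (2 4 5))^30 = ((2 4 3 5))^30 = (2 3)(4 5)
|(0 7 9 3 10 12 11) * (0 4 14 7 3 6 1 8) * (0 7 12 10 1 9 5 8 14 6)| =9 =|(0 3 1 14 12 11 4 6 9)(5 8 7)|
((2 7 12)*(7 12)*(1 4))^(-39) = ((1 4)(2 12))^(-39) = (1 4)(2 12)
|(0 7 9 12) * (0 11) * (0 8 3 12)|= |(0 7 9)(3 12 11 8)|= 12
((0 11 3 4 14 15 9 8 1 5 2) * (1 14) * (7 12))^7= (7 12)(8 9 15 14)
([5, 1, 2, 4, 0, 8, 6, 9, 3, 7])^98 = (9)(0 3 5 4 8)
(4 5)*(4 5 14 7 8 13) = (4 14 7 8 13) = [0, 1, 2, 3, 14, 5, 6, 8, 13, 9, 10, 11, 12, 4, 7]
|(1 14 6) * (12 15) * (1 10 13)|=10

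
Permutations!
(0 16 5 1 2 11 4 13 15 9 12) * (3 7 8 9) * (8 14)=(0 16 5 1 2 11 4 13 15 3 7 14 8 9 12)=[16, 2, 11, 7, 13, 1, 6, 14, 9, 12, 10, 4, 0, 15, 8, 3, 5]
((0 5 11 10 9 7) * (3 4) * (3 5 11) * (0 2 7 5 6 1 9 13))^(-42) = (0 10)(11 13)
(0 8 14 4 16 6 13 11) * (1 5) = (0 8 14 4 16 6 13 11)(1 5) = [8, 5, 2, 3, 16, 1, 13, 7, 14, 9, 10, 0, 12, 11, 4, 15, 6]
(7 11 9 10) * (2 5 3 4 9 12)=(2 5 3 4 9 10 7 11 12)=[0, 1, 5, 4, 9, 3, 6, 11, 8, 10, 7, 12, 2]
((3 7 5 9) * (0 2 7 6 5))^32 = (9)(0 7 2)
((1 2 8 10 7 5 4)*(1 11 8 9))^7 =(1 2 9)(4 11 8 10 7 5)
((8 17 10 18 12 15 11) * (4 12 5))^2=(4 15 8 10 5 12 11 17 18)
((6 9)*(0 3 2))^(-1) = (0 2 3)(6 9) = ((0 3 2)(6 9))^(-1)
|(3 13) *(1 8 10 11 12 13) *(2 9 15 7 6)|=|(1 8 10 11 12 13 3)(2 9 15 7 6)|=35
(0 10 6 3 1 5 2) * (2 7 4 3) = (0 10 6 2)(1 5 7 4 3) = [10, 5, 0, 1, 3, 7, 2, 4, 8, 9, 6]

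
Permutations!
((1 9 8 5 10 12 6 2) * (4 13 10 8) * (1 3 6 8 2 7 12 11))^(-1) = ((1 9 4 13 10 11)(2 3 6 7 12 8 5))^(-1) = (1 11 10 13 4 9)(2 5 8 12 7 6 3)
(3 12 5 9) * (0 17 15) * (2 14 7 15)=(0 17 2 14 7 15)(3 12 5 9)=[17, 1, 14, 12, 4, 9, 6, 15, 8, 3, 10, 11, 5, 13, 7, 0, 16, 2]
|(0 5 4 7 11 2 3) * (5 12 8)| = |(0 12 8 5 4 7 11 2 3)| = 9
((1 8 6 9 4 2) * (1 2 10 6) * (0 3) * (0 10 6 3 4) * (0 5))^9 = (0 5 9 6 4)(1 8)(3 10)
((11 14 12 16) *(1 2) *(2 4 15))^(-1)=(1 2 15 4)(11 16 12 14)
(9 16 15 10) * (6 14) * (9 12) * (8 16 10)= [0, 1, 2, 3, 4, 5, 14, 7, 16, 10, 12, 11, 9, 13, 6, 8, 15]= (6 14)(8 16 15)(9 10 12)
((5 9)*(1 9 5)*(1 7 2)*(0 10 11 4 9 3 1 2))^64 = ((0 10 11 4 9 7)(1 3))^64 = (0 9 11)(4 10 7)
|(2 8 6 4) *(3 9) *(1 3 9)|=|(9)(1 3)(2 8 6 4)|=4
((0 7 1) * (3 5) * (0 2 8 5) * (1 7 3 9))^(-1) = (0 3)(1 9 5 8 2)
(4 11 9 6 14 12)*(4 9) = (4 11)(6 14 12 9) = [0, 1, 2, 3, 11, 5, 14, 7, 8, 6, 10, 4, 9, 13, 12]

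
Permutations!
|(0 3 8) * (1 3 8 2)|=6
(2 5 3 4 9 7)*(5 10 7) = (2 10 7)(3 4 9 5) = [0, 1, 10, 4, 9, 3, 6, 2, 8, 5, 7]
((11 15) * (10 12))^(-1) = ((10 12)(11 15))^(-1) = (10 12)(11 15)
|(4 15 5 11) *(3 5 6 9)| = |(3 5 11 4 15 6 9)| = 7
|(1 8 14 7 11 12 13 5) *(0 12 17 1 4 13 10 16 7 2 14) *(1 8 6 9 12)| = |(0 1 6 9 12 10 16 7 11 17 8)(2 14)(4 13 5)| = 66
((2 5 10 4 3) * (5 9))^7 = (2 9 5 10 4 3)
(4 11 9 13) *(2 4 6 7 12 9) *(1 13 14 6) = (1 13)(2 4 11)(6 7 12 9 14) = [0, 13, 4, 3, 11, 5, 7, 12, 8, 14, 10, 2, 9, 1, 6]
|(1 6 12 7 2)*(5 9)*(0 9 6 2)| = 6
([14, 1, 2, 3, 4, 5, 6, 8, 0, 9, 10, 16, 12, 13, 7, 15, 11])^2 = [7, 1, 2, 3, 4, 5, 6, 0, 14, 9, 10, 11, 12, 13, 8, 15, 16]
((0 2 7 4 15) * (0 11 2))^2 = (2 4 11 7 15)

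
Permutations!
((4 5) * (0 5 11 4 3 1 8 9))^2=(11)(0 3 8)(1 9 5)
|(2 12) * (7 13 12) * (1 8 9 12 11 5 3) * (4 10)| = 10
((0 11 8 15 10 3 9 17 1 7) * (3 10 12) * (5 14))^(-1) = (0 7 1 17 9 3 12 15 8 11)(5 14) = ((0 11 8 15 12 3 9 17 1 7)(5 14))^(-1)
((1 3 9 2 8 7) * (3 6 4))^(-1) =(1 7 8 2 9 3 4 6)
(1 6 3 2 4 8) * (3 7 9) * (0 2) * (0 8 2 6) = (0 6 7 9 3 8 1)(2 4) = [6, 0, 4, 8, 2, 5, 7, 9, 1, 3]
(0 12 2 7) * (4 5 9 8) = (0 12 2 7)(4 5 9 8) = [12, 1, 7, 3, 5, 9, 6, 0, 4, 8, 10, 11, 2]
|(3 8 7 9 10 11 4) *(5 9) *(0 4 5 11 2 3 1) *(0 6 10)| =12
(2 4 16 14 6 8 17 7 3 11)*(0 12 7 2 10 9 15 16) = (0 12 7 3 11 10 9 15 16 14 6 8 17 2 4) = [12, 1, 4, 11, 0, 5, 8, 3, 17, 15, 9, 10, 7, 13, 6, 16, 14, 2]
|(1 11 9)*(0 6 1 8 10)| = 7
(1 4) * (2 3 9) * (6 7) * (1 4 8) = (1 8)(2 3 9)(6 7) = [0, 8, 3, 9, 4, 5, 7, 6, 1, 2]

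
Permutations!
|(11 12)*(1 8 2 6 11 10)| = 7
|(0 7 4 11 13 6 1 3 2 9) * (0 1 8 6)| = |(0 7 4 11 13)(1 3 2 9)(6 8)| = 20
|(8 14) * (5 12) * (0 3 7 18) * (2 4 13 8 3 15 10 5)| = 13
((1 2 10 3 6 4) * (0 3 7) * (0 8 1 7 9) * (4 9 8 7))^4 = (10)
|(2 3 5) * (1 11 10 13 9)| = |(1 11 10 13 9)(2 3 5)| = 15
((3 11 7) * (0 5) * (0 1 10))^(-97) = (0 10 1 5)(3 7 11)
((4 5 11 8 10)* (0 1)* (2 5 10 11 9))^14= ((0 1)(2 5 9)(4 10)(8 11))^14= (11)(2 9 5)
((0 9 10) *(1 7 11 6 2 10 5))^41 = (0 11 9 6 5 2 1 10 7)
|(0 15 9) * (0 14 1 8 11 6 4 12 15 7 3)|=9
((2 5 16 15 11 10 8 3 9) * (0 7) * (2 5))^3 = (0 7)(3 16 10 9 15 8 5 11)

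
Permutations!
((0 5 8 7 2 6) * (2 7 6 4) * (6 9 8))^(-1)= ((0 5 6)(2 4)(8 9))^(-1)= (0 6 5)(2 4)(8 9)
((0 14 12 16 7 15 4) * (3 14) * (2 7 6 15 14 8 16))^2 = (0 8 6 4 3 16 15)(2 14)(7 12)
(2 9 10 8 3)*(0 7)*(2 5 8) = (0 7)(2 9 10)(3 5 8) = [7, 1, 9, 5, 4, 8, 6, 0, 3, 10, 2]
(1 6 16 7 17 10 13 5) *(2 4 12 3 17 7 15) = (1 6 16 15 2 4 12 3 17 10 13 5) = [0, 6, 4, 17, 12, 1, 16, 7, 8, 9, 13, 11, 3, 5, 14, 2, 15, 10]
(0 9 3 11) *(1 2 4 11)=[9, 2, 4, 1, 11, 5, 6, 7, 8, 3, 10, 0]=(0 9 3 1 2 4 11)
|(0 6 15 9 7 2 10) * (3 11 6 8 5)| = |(0 8 5 3 11 6 15 9 7 2 10)| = 11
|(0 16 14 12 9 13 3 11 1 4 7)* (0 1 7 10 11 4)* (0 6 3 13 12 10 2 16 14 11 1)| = |(0 14 10 1 6 3 4 2 16 11 7)(9 12)| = 22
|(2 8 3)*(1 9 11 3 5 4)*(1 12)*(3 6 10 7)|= 12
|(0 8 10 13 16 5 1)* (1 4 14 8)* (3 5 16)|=14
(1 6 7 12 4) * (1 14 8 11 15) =(1 6 7 12 4 14 8 11 15) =[0, 6, 2, 3, 14, 5, 7, 12, 11, 9, 10, 15, 4, 13, 8, 1]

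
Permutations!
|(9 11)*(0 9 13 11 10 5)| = 4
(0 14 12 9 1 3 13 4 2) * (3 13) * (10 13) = (0 14 12 9 1 10 13 4 2) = [14, 10, 0, 3, 2, 5, 6, 7, 8, 1, 13, 11, 9, 4, 12]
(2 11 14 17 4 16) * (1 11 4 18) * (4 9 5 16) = (1 11 14 17 18)(2 9 5 16) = [0, 11, 9, 3, 4, 16, 6, 7, 8, 5, 10, 14, 12, 13, 17, 15, 2, 18, 1]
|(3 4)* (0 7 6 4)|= 5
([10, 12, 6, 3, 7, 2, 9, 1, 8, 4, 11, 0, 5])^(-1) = [11, 7, 5, 3, 9, 12, 2, 4, 8, 6, 0, 10, 1]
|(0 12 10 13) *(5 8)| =|(0 12 10 13)(5 8)| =4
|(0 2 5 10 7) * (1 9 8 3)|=20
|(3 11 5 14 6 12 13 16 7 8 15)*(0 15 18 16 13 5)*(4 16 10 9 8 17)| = |(0 15 3 11)(4 16 7 17)(5 14 6 12)(8 18 10 9)| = 4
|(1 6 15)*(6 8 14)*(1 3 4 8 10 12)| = 6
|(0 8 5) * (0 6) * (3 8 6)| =6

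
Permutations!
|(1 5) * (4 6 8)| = 6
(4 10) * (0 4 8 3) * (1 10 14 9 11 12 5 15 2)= [4, 10, 1, 0, 14, 15, 6, 7, 3, 11, 8, 12, 5, 13, 9, 2]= (0 4 14 9 11 12 5 15 2 1 10 8 3)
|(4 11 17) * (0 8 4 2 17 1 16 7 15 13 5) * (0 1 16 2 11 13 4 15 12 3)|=|(0 8 15 4 13 5 1 2 17 11 16 7 12 3)|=14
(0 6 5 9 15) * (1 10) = (0 6 5 9 15)(1 10) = [6, 10, 2, 3, 4, 9, 5, 7, 8, 15, 1, 11, 12, 13, 14, 0]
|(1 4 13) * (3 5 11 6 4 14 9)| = 9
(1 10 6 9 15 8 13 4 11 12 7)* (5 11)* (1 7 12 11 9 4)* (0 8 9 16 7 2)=(0 8 13 1 10 6 4 5 16 7 2)(9 15)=[8, 10, 0, 3, 5, 16, 4, 2, 13, 15, 6, 11, 12, 1, 14, 9, 7]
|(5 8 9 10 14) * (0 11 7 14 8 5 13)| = 15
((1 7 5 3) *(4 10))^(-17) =((1 7 5 3)(4 10))^(-17) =(1 3 5 7)(4 10)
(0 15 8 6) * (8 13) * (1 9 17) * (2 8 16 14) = (0 15 13 16 14 2 8 6)(1 9 17) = [15, 9, 8, 3, 4, 5, 0, 7, 6, 17, 10, 11, 12, 16, 2, 13, 14, 1]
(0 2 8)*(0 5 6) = (0 2 8 5 6) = [2, 1, 8, 3, 4, 6, 0, 7, 5]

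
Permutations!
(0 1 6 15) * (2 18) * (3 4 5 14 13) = (0 1 6 15)(2 18)(3 4 5 14 13) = [1, 6, 18, 4, 5, 14, 15, 7, 8, 9, 10, 11, 12, 3, 13, 0, 16, 17, 2]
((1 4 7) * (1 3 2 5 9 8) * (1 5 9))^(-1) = (1 5 8 9 2 3 7 4)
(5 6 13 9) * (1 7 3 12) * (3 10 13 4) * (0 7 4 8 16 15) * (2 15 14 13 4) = (0 7 10 4 3 12 1 2 15)(5 6 8 16 14 13 9) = [7, 2, 15, 12, 3, 6, 8, 10, 16, 5, 4, 11, 1, 9, 13, 0, 14]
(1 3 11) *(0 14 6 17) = (0 14 6 17)(1 3 11) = [14, 3, 2, 11, 4, 5, 17, 7, 8, 9, 10, 1, 12, 13, 6, 15, 16, 0]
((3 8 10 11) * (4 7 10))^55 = ((3 8 4 7 10 11))^55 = (3 8 4 7 10 11)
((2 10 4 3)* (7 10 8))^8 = ((2 8 7 10 4 3))^8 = (2 7 4)(3 8 10)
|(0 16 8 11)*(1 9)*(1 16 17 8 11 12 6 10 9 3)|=18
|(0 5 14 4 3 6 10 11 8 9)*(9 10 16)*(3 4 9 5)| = |(0 3 6 16 5 14 9)(8 10 11)| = 21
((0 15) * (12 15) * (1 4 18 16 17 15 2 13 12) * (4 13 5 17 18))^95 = (0 15 17 5 2 12 13 1)(16 18)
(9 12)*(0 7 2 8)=(0 7 2 8)(9 12)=[7, 1, 8, 3, 4, 5, 6, 2, 0, 12, 10, 11, 9]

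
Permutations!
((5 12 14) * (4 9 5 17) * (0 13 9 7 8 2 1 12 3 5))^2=(0 9 13)(1 14 4 8)(2 12 17 7)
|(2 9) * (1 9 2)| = |(1 9)| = 2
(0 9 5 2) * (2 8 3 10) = [9, 1, 0, 10, 4, 8, 6, 7, 3, 5, 2] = (0 9 5 8 3 10 2)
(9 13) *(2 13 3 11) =(2 13 9 3 11) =[0, 1, 13, 11, 4, 5, 6, 7, 8, 3, 10, 2, 12, 9]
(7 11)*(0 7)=(0 7 11)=[7, 1, 2, 3, 4, 5, 6, 11, 8, 9, 10, 0]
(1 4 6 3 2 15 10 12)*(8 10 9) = (1 4 6 3 2 15 9 8 10 12) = [0, 4, 15, 2, 6, 5, 3, 7, 10, 8, 12, 11, 1, 13, 14, 9]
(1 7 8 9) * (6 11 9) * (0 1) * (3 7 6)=(0 1 6 11 9)(3 7 8)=[1, 6, 2, 7, 4, 5, 11, 8, 3, 0, 10, 9]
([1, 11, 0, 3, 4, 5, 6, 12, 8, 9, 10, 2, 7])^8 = [0, 1, 2, 3, 4, 5, 6, 7, 8, 9, 10, 11, 12]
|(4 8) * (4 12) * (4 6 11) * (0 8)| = 6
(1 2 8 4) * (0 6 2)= (0 6 2 8 4 1)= [6, 0, 8, 3, 1, 5, 2, 7, 4]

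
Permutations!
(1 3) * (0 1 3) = [1, 0, 2, 3] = (3)(0 1)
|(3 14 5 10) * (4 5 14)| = 4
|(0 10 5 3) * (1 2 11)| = 12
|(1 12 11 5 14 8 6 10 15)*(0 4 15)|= 11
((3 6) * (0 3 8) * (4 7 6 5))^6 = (0 8 6 7 4 5 3)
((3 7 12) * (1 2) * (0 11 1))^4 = (3 7 12)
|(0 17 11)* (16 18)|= |(0 17 11)(16 18)|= 6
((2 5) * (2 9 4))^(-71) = ((2 5 9 4))^(-71) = (2 5 9 4)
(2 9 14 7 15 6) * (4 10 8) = (2 9 14 7 15 6)(4 10 8) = [0, 1, 9, 3, 10, 5, 2, 15, 4, 14, 8, 11, 12, 13, 7, 6]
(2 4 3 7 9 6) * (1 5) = (1 5)(2 4 3 7 9 6) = [0, 5, 4, 7, 3, 1, 2, 9, 8, 6]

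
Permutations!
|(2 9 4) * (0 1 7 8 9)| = |(0 1 7 8 9 4 2)| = 7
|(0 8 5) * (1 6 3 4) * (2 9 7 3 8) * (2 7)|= |(0 7 3 4 1 6 8 5)(2 9)|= 8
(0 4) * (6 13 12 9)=(0 4)(6 13 12 9)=[4, 1, 2, 3, 0, 5, 13, 7, 8, 6, 10, 11, 9, 12]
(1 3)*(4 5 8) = (1 3)(4 5 8) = [0, 3, 2, 1, 5, 8, 6, 7, 4]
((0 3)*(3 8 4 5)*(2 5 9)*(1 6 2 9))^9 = ((9)(0 8 4 1 6 2 5 3))^9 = (9)(0 8 4 1 6 2 5 3)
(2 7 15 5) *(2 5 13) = (2 7 15 13) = [0, 1, 7, 3, 4, 5, 6, 15, 8, 9, 10, 11, 12, 2, 14, 13]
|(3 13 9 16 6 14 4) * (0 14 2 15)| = 10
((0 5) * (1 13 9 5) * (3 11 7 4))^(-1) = ((0 1 13 9 5)(3 11 7 4))^(-1) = (0 5 9 13 1)(3 4 7 11)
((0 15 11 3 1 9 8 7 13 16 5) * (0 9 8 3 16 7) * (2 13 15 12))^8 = (0 5 13 1 11 12 9 7 8 16 2 3 15)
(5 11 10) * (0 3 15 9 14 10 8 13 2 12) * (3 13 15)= (0 13 2 12)(5 11 8 15 9 14 10)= [13, 1, 12, 3, 4, 11, 6, 7, 15, 14, 5, 8, 0, 2, 10, 9]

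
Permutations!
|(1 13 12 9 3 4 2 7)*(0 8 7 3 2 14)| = |(0 8 7 1 13 12 9 2 3 4 14)| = 11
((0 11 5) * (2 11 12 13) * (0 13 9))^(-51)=((0 12 9)(2 11 5 13))^(-51)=(2 11 5 13)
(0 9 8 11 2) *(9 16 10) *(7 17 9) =[16, 1, 0, 3, 4, 5, 6, 17, 11, 8, 7, 2, 12, 13, 14, 15, 10, 9] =(0 16 10 7 17 9 8 11 2)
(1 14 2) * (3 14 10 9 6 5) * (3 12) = (1 10 9 6 5 12 3 14 2) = [0, 10, 1, 14, 4, 12, 5, 7, 8, 6, 9, 11, 3, 13, 2]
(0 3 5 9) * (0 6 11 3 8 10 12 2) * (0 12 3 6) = [8, 1, 12, 5, 4, 9, 11, 7, 10, 0, 3, 6, 2] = (0 8 10 3 5 9)(2 12)(6 11)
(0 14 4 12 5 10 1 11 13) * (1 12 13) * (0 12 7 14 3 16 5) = (0 3 16 5 10 7 14 4 13 12)(1 11) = [3, 11, 2, 16, 13, 10, 6, 14, 8, 9, 7, 1, 0, 12, 4, 15, 5]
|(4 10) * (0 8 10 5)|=5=|(0 8 10 4 5)|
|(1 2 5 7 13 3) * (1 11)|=7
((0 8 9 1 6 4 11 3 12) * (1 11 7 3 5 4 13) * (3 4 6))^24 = ((0 8 9 11 5 6 13 1 3 12)(4 7))^24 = (0 5 3 9 13)(1 8 6 12 11)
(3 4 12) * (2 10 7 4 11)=(2 10 7 4 12 3 11)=[0, 1, 10, 11, 12, 5, 6, 4, 8, 9, 7, 2, 3]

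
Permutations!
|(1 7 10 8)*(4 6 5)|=12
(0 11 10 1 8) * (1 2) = (0 11 10 2 1 8) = [11, 8, 1, 3, 4, 5, 6, 7, 0, 9, 2, 10]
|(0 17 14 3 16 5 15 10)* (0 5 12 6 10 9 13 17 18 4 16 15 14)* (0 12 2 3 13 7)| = 63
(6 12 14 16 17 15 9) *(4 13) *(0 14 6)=[14, 1, 2, 3, 13, 5, 12, 7, 8, 0, 10, 11, 6, 4, 16, 9, 17, 15]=(0 14 16 17 15 9)(4 13)(6 12)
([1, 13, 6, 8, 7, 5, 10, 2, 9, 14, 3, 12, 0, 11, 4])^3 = (0 11 1 12 13)(2 3 14)(4 6 8)(7 10 9)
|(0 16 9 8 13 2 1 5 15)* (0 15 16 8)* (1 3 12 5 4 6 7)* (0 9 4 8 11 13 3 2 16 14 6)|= 40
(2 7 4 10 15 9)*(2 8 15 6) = (2 7 4 10 6)(8 15 9) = [0, 1, 7, 3, 10, 5, 2, 4, 15, 8, 6, 11, 12, 13, 14, 9]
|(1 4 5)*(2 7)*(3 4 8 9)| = |(1 8 9 3 4 5)(2 7)| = 6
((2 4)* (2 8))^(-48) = (8)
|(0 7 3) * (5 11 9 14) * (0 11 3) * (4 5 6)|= |(0 7)(3 11 9 14 6 4 5)|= 14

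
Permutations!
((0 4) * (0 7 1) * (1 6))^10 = (7)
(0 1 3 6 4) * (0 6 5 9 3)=[1, 0, 2, 5, 6, 9, 4, 7, 8, 3]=(0 1)(3 5 9)(4 6)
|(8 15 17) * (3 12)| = 6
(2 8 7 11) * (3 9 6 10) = [0, 1, 8, 9, 4, 5, 10, 11, 7, 6, 3, 2] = (2 8 7 11)(3 9 6 10)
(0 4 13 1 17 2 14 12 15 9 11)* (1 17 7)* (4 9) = (0 9 11)(1 7)(2 14 12 15 4 13 17) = [9, 7, 14, 3, 13, 5, 6, 1, 8, 11, 10, 0, 15, 17, 12, 4, 16, 2]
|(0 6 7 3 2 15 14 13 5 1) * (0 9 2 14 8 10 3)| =|(0 6 7)(1 9 2 15 8 10 3 14 13 5)| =30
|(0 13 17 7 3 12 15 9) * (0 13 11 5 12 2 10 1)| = 13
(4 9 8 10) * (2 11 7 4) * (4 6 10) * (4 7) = (2 11 4 9 8 7 6 10) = [0, 1, 11, 3, 9, 5, 10, 6, 7, 8, 2, 4]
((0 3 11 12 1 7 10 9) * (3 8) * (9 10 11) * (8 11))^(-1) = ((0 11 12 1 7 8 3 9))^(-1) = (0 9 3 8 7 1 12 11)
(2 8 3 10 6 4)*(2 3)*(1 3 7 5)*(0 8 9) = [8, 3, 9, 10, 7, 1, 4, 5, 2, 0, 6] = (0 8 2 9)(1 3 10 6 4 7 5)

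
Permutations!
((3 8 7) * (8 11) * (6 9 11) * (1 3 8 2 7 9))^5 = (11)(1 6 3)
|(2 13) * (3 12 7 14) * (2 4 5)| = |(2 13 4 5)(3 12 7 14)| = 4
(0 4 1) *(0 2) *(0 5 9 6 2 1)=(0 4)(2 5 9 6)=[4, 1, 5, 3, 0, 9, 2, 7, 8, 6]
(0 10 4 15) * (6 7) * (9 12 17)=(0 10 4 15)(6 7)(9 12 17)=[10, 1, 2, 3, 15, 5, 7, 6, 8, 12, 4, 11, 17, 13, 14, 0, 16, 9]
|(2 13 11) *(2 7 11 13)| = 2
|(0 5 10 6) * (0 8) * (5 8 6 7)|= |(0 8)(5 10 7)|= 6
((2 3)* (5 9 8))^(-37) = ((2 3)(5 9 8))^(-37) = (2 3)(5 8 9)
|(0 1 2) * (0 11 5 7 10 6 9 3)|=|(0 1 2 11 5 7 10 6 9 3)|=10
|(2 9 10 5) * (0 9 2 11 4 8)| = 7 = |(0 9 10 5 11 4 8)|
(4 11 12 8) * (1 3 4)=(1 3 4 11 12 8)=[0, 3, 2, 4, 11, 5, 6, 7, 1, 9, 10, 12, 8]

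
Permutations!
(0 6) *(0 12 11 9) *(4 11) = [6, 1, 2, 3, 11, 5, 12, 7, 8, 0, 10, 9, 4] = (0 6 12 4 11 9)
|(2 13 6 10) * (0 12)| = 4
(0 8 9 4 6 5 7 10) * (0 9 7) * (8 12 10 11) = [12, 1, 2, 3, 6, 0, 5, 11, 7, 4, 9, 8, 10] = (0 12 10 9 4 6 5)(7 11 8)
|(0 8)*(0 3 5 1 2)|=6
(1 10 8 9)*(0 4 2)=(0 4 2)(1 10 8 9)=[4, 10, 0, 3, 2, 5, 6, 7, 9, 1, 8]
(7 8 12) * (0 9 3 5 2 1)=(0 9 3 5 2 1)(7 8 12)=[9, 0, 1, 5, 4, 2, 6, 8, 12, 3, 10, 11, 7]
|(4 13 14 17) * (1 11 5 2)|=4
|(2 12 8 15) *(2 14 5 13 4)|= 8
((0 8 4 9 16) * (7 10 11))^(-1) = ((0 8 4 9 16)(7 10 11))^(-1) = (0 16 9 4 8)(7 11 10)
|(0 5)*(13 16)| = 2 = |(0 5)(13 16)|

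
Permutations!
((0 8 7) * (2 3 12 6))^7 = ((0 8 7)(2 3 12 6))^7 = (0 8 7)(2 6 12 3)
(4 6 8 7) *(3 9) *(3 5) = [0, 1, 2, 9, 6, 3, 8, 4, 7, 5] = (3 9 5)(4 6 8 7)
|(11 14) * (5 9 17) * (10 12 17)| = 10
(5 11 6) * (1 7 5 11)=(1 7 5)(6 11)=[0, 7, 2, 3, 4, 1, 11, 5, 8, 9, 10, 6]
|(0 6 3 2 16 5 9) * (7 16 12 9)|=6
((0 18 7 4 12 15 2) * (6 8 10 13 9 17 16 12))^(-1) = ((0 18 7 4 6 8 10 13 9 17 16 12 15 2))^(-1) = (0 2 15 12 16 17 9 13 10 8 6 4 7 18)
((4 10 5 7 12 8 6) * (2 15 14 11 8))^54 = (2 12 7 5 10 4 6 8 11 14 15)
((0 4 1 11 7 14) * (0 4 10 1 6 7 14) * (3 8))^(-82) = (0 6 14 1)(4 11 10 7)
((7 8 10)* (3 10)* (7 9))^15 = ((3 10 9 7 8))^15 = (10)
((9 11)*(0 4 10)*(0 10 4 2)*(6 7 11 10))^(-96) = ((0 2)(6 7 11 9 10))^(-96) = (6 10 9 11 7)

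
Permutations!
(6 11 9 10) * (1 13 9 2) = [0, 13, 1, 3, 4, 5, 11, 7, 8, 10, 6, 2, 12, 9] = (1 13 9 10 6 11 2)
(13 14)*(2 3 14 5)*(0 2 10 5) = (0 2 3 14 13)(5 10) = [2, 1, 3, 14, 4, 10, 6, 7, 8, 9, 5, 11, 12, 0, 13]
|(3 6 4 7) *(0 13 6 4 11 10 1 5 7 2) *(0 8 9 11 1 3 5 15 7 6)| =70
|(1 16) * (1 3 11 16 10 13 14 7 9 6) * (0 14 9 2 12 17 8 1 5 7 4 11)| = |(0 14 4 11 16 3)(1 10 13 9 6 5 7 2 12 17 8)| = 66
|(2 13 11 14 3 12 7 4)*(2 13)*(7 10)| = |(3 12 10 7 4 13 11 14)| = 8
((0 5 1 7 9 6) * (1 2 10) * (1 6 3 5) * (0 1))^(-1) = ((1 7 9 3 5 2 10 6))^(-1) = (1 6 10 2 5 3 9 7)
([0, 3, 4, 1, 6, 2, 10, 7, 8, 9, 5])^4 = [0, 1, 5, 3, 2, 10, 4, 7, 8, 9, 6]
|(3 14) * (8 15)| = 2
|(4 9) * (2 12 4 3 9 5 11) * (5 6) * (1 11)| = |(1 11 2 12 4 6 5)(3 9)| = 14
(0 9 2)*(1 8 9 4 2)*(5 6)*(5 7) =(0 4 2)(1 8 9)(5 6 7) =[4, 8, 0, 3, 2, 6, 7, 5, 9, 1]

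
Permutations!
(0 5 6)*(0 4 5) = (4 5 6) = [0, 1, 2, 3, 5, 6, 4]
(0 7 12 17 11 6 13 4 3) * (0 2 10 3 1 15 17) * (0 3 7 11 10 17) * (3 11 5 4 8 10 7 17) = (0 5 4 1 15)(2 3)(6 13 8 10 17 7 12 11) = [5, 15, 3, 2, 1, 4, 13, 12, 10, 9, 17, 6, 11, 8, 14, 0, 16, 7]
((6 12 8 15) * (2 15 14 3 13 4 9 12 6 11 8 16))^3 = (2 8 13 12 15 14 4 16 11 3 9) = ((2 15 11 8 14 3 13 4 9 12 16))^3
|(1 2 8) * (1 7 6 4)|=|(1 2 8 7 6 4)|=6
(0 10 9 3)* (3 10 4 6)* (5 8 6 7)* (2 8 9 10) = (10)(0 4 7 5 9 2 8 6 3) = [4, 1, 8, 0, 7, 9, 3, 5, 6, 2, 10]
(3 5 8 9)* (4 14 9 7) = (3 5 8 7 4 14 9) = [0, 1, 2, 5, 14, 8, 6, 4, 7, 3, 10, 11, 12, 13, 9]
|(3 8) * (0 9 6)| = 6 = |(0 9 6)(3 8)|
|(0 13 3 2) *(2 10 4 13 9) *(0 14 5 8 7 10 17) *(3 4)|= 10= |(0 9 2 14 5 8 7 10 3 17)(4 13)|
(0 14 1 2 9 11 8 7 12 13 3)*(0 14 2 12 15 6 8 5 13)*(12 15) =(0 2 9 11 5 13 3 14 1 15 6 8 7 12) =[2, 15, 9, 14, 4, 13, 8, 12, 7, 11, 10, 5, 0, 3, 1, 6]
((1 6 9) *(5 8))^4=(1 6 9)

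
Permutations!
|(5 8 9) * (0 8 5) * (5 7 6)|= |(0 8 9)(5 7 6)|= 3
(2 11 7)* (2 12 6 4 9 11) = (4 9 11 7 12 6) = [0, 1, 2, 3, 9, 5, 4, 12, 8, 11, 10, 7, 6]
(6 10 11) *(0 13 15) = (0 13 15)(6 10 11) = [13, 1, 2, 3, 4, 5, 10, 7, 8, 9, 11, 6, 12, 15, 14, 0]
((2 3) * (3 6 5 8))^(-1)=(2 3 8 5 6)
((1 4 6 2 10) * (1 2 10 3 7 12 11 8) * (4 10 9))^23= (1 8 11 12 7 3 2 10)(4 9 6)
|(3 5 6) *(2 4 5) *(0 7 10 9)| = |(0 7 10 9)(2 4 5 6 3)| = 20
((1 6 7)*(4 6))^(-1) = (1 7 6 4)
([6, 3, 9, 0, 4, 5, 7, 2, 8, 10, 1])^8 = (10)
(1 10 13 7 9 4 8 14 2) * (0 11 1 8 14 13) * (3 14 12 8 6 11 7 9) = (0 7 3 14 2 6 11 1 10)(4 12 8 13 9) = [7, 10, 6, 14, 12, 5, 11, 3, 13, 4, 0, 1, 8, 9, 2]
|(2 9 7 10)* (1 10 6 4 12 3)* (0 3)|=10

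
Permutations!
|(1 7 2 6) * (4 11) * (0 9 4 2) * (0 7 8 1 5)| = 14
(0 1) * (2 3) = (0 1)(2 3) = [1, 0, 3, 2]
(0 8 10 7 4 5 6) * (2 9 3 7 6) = (0 8 10 6)(2 9 3 7 4 5) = [8, 1, 9, 7, 5, 2, 0, 4, 10, 3, 6]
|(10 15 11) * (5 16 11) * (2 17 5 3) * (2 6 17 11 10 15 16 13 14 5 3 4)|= 12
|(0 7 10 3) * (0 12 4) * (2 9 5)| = |(0 7 10 3 12 4)(2 9 5)| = 6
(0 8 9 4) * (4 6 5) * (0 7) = (0 8 9 6 5 4 7) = [8, 1, 2, 3, 7, 4, 5, 0, 9, 6]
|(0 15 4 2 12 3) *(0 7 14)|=|(0 15 4 2 12 3 7 14)|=8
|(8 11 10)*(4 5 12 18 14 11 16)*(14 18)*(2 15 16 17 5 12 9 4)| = |(18)(2 15 16)(4 12 14 11 10 8 17 5 9)| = 9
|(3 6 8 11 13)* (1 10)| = |(1 10)(3 6 8 11 13)| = 10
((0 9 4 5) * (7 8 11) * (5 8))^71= (0 9 4 8 11 7 5)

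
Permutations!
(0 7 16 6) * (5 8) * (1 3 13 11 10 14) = [7, 3, 2, 13, 4, 8, 0, 16, 5, 9, 14, 10, 12, 11, 1, 15, 6] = (0 7 16 6)(1 3 13 11 10 14)(5 8)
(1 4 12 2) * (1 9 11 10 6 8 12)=[0, 4, 9, 3, 1, 5, 8, 7, 12, 11, 6, 10, 2]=(1 4)(2 9 11 10 6 8 12)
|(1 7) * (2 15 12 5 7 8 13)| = |(1 8 13 2 15 12 5 7)| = 8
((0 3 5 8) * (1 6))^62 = ((0 3 5 8)(1 6))^62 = (0 5)(3 8)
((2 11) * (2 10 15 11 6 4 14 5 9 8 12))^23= (2 12 8 9 5 14 4 6)(10 11 15)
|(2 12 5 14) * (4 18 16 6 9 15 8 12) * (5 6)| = 30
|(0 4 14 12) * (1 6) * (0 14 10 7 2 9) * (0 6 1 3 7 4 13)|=10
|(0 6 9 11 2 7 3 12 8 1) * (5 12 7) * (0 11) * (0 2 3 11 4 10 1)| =|(0 6 9 2 5 12 8)(1 4 10)(3 7 11)| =21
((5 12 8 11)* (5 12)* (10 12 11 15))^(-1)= (8 12 10 15)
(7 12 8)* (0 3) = (0 3)(7 12 8) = [3, 1, 2, 0, 4, 5, 6, 12, 7, 9, 10, 11, 8]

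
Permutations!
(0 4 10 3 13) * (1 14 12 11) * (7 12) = [4, 14, 2, 13, 10, 5, 6, 12, 8, 9, 3, 1, 11, 0, 7] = (0 4 10 3 13)(1 14 7 12 11)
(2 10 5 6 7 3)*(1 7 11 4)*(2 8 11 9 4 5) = (1 7 3 8 11 5 6 9 4)(2 10) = [0, 7, 10, 8, 1, 6, 9, 3, 11, 4, 2, 5]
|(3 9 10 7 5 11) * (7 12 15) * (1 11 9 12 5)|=6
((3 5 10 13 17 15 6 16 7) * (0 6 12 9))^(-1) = (0 9 12 15 17 13 10 5 3 7 16 6)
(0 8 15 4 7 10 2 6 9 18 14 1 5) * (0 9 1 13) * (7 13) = (0 8 15 4 13)(1 5 9 18 14 7 10 2 6) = [8, 5, 6, 3, 13, 9, 1, 10, 15, 18, 2, 11, 12, 0, 7, 4, 16, 17, 14]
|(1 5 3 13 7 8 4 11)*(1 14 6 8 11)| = |(1 5 3 13 7 11 14 6 8 4)| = 10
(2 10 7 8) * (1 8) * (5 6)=(1 8 2 10 7)(5 6)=[0, 8, 10, 3, 4, 6, 5, 1, 2, 9, 7]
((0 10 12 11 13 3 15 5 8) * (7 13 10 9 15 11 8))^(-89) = ((0 9 15 5 7 13 3 11 10 12 8))^(-89) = (0 8 12 10 11 3 13 7 5 15 9)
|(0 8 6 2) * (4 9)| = |(0 8 6 2)(4 9)| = 4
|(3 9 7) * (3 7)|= |(3 9)|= 2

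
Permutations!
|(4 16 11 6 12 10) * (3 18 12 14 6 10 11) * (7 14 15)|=28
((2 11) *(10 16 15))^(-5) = (2 11)(10 16 15)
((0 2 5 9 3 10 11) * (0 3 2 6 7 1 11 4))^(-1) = (0 4 10 3 11 1 7 6)(2 9 5)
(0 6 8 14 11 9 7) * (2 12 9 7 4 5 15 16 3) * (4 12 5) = (0 6 8 14 11 7)(2 5 15 16 3)(9 12) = [6, 1, 5, 2, 4, 15, 8, 0, 14, 12, 10, 7, 9, 13, 11, 16, 3]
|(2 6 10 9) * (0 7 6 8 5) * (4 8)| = |(0 7 6 10 9 2 4 8 5)| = 9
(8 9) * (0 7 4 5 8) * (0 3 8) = (0 7 4 5)(3 8 9) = [7, 1, 2, 8, 5, 0, 6, 4, 9, 3]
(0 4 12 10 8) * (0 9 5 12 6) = (0 4 6)(5 12 10 8 9) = [4, 1, 2, 3, 6, 12, 0, 7, 9, 5, 8, 11, 10]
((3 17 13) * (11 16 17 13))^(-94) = (11 17 16)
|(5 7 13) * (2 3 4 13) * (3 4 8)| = 10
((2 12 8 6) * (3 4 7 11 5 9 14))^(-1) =(2 6 8 12)(3 14 9 5 11 7 4) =((2 12 8 6)(3 4 7 11 5 9 14))^(-1)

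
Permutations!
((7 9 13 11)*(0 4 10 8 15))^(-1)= (0 15 8 10 4)(7 11 13 9)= ((0 4 10 8 15)(7 9 13 11))^(-1)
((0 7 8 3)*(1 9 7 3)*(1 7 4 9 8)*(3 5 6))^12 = (9)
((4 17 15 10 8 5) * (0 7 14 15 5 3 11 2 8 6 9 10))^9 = (17)(0 7 14 15)(2 8 3 11)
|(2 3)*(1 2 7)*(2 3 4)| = 6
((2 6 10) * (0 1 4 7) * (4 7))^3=((0 1 7)(2 6 10))^3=(10)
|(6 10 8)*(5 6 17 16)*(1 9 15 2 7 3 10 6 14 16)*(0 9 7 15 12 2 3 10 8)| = |(0 9 12 2 15 3 8 17 1 7 10)(5 14 16)| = 33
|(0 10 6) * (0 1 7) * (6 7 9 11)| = 12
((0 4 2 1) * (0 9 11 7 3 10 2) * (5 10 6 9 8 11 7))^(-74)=(1 10 11)(2 5 8)(3 9)(6 7)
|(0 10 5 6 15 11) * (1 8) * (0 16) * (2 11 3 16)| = |(0 10 5 6 15 3 16)(1 8)(2 11)| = 14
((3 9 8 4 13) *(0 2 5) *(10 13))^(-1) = (0 5 2)(3 13 10 4 8 9)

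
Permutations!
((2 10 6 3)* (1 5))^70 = ((1 5)(2 10 6 3))^70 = (2 6)(3 10)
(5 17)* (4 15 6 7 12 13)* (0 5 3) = (0 5 17 3)(4 15 6 7 12 13) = [5, 1, 2, 0, 15, 17, 7, 12, 8, 9, 10, 11, 13, 4, 14, 6, 16, 3]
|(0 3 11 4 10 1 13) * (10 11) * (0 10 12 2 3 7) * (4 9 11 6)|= 6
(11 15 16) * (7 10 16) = (7 10 16 11 15) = [0, 1, 2, 3, 4, 5, 6, 10, 8, 9, 16, 15, 12, 13, 14, 7, 11]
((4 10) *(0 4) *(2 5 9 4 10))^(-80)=((0 10)(2 5 9 4))^(-80)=(10)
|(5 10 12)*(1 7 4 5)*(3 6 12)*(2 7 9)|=|(1 9 2 7 4 5 10 3 6 12)|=10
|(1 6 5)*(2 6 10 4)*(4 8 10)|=10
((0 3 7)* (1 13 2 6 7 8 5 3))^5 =(0 7 6 2 13 1)(3 5 8)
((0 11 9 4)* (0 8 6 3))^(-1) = (0 3 6 8 4 9 11)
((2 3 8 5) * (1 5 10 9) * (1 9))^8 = ((1 5 2 3 8 10))^8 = (1 2 8)(3 10 5)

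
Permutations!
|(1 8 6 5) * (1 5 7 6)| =2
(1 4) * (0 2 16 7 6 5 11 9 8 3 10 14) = (0 2 16 7 6 5 11 9 8 3 10 14)(1 4) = [2, 4, 16, 10, 1, 11, 5, 6, 3, 8, 14, 9, 12, 13, 0, 15, 7]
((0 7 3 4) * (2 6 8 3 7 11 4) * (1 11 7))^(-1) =(0 4 11 1 7)(2 3 8 6)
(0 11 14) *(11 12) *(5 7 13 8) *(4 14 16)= (0 12 11 16 4 14)(5 7 13 8)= [12, 1, 2, 3, 14, 7, 6, 13, 5, 9, 10, 16, 11, 8, 0, 15, 4]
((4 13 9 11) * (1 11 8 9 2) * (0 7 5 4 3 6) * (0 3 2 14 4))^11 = ((0 7 5)(1 11 2)(3 6)(4 13 14)(8 9))^11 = (0 5 7)(1 2 11)(3 6)(4 14 13)(8 9)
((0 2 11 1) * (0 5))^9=((0 2 11 1 5))^9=(0 5 1 11 2)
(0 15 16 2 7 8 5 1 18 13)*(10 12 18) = (0 15 16 2 7 8 5 1 10 12 18 13) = [15, 10, 7, 3, 4, 1, 6, 8, 5, 9, 12, 11, 18, 0, 14, 16, 2, 17, 13]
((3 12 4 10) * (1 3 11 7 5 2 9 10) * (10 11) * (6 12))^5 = ((1 3 6 12 4)(2 9 11 7 5))^5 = (12)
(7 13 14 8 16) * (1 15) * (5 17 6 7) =[0, 15, 2, 3, 4, 17, 7, 13, 16, 9, 10, 11, 12, 14, 8, 1, 5, 6] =(1 15)(5 17 6 7 13 14 8 16)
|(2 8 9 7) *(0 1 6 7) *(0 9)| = |(9)(0 1 6 7 2 8)| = 6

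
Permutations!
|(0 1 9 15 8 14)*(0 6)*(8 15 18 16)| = 8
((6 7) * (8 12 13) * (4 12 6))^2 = (4 13 6)(7 12 8)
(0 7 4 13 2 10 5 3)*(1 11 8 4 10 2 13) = (13)(0 7 10 5 3)(1 11 8 4) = [7, 11, 2, 0, 1, 3, 6, 10, 4, 9, 5, 8, 12, 13]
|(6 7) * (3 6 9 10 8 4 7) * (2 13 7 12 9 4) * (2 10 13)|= 10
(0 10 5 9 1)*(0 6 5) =(0 10)(1 6 5 9) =[10, 6, 2, 3, 4, 9, 5, 7, 8, 1, 0]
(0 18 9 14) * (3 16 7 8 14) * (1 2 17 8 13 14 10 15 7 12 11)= (0 18 9 3 16 12 11 1 2 17 8 10 15 7 13 14)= [18, 2, 17, 16, 4, 5, 6, 13, 10, 3, 15, 1, 11, 14, 0, 7, 12, 8, 9]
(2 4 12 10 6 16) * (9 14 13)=[0, 1, 4, 3, 12, 5, 16, 7, 8, 14, 6, 11, 10, 9, 13, 15, 2]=(2 4 12 10 6 16)(9 14 13)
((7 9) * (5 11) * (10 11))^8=((5 10 11)(7 9))^8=(5 11 10)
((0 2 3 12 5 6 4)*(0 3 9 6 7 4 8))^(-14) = (0 2 9 6 8)(3 12 5 7 4)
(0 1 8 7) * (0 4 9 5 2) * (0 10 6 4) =[1, 8, 10, 3, 9, 2, 4, 0, 7, 5, 6] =(0 1 8 7)(2 10 6 4 9 5)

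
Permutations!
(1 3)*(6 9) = (1 3)(6 9) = [0, 3, 2, 1, 4, 5, 9, 7, 8, 6]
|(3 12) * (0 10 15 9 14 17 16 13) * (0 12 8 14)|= 28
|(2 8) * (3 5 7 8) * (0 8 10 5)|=12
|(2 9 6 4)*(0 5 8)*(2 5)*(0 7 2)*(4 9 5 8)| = 10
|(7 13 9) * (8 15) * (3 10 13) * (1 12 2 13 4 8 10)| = |(1 12 2 13 9 7 3)(4 8 15 10)| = 28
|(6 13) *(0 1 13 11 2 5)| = 7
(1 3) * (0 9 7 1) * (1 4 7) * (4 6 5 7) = [9, 3, 2, 0, 4, 7, 5, 6, 8, 1] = (0 9 1 3)(5 7 6)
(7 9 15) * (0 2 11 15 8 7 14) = [2, 1, 11, 3, 4, 5, 6, 9, 7, 8, 10, 15, 12, 13, 0, 14] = (0 2 11 15 14)(7 9 8)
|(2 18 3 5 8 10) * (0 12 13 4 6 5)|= 11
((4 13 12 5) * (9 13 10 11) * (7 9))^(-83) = ((4 10 11 7 9 13 12 5))^(-83) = (4 13 11 5 9 10 12 7)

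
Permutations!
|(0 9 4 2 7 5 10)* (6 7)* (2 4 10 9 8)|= 8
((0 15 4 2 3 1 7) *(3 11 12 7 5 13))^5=(0 12 2 15 7 11 4)(1 5 13 3)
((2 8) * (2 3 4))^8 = ((2 8 3 4))^8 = (8)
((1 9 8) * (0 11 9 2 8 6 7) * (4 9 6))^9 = (0 11 6 7)(4 9)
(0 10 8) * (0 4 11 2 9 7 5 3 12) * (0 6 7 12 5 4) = [10, 1, 9, 5, 11, 3, 7, 4, 0, 12, 8, 2, 6] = (0 10 8)(2 9 12 6 7 4 11)(3 5)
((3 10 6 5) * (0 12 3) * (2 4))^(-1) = ((0 12 3 10 6 5)(2 4))^(-1) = (0 5 6 10 3 12)(2 4)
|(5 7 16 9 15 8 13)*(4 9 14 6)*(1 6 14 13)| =|(1 6 4 9 15 8)(5 7 16 13)| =12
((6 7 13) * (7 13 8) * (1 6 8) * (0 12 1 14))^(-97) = ((0 12 1 6 13 8 7 14))^(-97) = (0 14 7 8 13 6 1 12)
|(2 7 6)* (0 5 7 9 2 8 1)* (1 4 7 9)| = 20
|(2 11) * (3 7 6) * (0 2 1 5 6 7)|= |(0 2 11 1 5 6 3)|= 7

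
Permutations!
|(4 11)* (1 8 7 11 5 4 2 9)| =|(1 8 7 11 2 9)(4 5)| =6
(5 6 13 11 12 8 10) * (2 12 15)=(2 12 8 10 5 6 13 11 15)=[0, 1, 12, 3, 4, 6, 13, 7, 10, 9, 5, 15, 8, 11, 14, 2]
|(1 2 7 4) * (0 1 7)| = 6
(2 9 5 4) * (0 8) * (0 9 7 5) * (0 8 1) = (0 1)(2 7 5 4)(8 9) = [1, 0, 7, 3, 2, 4, 6, 5, 9, 8]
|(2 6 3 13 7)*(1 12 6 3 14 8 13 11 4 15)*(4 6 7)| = 12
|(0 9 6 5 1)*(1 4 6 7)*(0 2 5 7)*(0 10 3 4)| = 10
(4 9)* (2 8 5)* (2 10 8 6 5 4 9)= (2 6 5 10 8 4)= [0, 1, 6, 3, 2, 10, 5, 7, 4, 9, 8]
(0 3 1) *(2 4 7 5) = [3, 0, 4, 1, 7, 2, 6, 5] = (0 3 1)(2 4 7 5)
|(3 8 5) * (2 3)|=|(2 3 8 5)|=4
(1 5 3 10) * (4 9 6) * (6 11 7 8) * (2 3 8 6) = (1 5 8 2 3 10)(4 9 11 7 6) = [0, 5, 3, 10, 9, 8, 4, 6, 2, 11, 1, 7]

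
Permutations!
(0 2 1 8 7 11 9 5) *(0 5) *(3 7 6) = (0 2 1 8 6 3 7 11 9) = [2, 8, 1, 7, 4, 5, 3, 11, 6, 0, 10, 9]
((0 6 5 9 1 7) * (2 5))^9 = (0 2 9 7 6 5 1)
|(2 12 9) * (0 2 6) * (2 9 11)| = 3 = |(0 9 6)(2 12 11)|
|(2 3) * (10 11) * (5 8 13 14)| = 4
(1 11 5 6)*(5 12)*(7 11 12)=(1 12 5 6)(7 11)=[0, 12, 2, 3, 4, 6, 1, 11, 8, 9, 10, 7, 5]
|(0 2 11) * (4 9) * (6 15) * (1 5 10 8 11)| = 14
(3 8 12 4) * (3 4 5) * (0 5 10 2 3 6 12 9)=(0 5 6 12 10 2 3 8 9)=[5, 1, 3, 8, 4, 6, 12, 7, 9, 0, 2, 11, 10]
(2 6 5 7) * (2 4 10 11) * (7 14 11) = [0, 1, 6, 3, 10, 14, 5, 4, 8, 9, 7, 2, 12, 13, 11] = (2 6 5 14 11)(4 10 7)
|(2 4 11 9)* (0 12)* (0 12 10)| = |(12)(0 10)(2 4 11 9)| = 4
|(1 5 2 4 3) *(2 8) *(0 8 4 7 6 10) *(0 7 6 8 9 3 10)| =11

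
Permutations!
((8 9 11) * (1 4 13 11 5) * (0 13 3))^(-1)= ((0 13 11 8 9 5 1 4 3))^(-1)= (0 3 4 1 5 9 8 11 13)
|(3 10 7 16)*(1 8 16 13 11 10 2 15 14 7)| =|(1 8 16 3 2 15 14 7 13 11 10)| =11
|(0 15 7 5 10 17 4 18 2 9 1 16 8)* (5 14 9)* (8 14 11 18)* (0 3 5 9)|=|(0 15 7 11 18 2 9 1 16 14)(3 5 10 17 4 8)|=30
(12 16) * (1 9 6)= [0, 9, 2, 3, 4, 5, 1, 7, 8, 6, 10, 11, 16, 13, 14, 15, 12]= (1 9 6)(12 16)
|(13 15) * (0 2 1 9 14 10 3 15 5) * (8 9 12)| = |(0 2 1 12 8 9 14 10 3 15 13 5)| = 12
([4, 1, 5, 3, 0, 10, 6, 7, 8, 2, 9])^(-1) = (0 4)(2 9 10 5)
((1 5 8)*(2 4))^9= (8)(2 4)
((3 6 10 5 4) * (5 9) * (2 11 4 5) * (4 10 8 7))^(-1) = ((2 11 10 9)(3 6 8 7 4))^(-1) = (2 9 10 11)(3 4 7 8 6)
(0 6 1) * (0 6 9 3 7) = (0 9 3 7)(1 6) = [9, 6, 2, 7, 4, 5, 1, 0, 8, 3]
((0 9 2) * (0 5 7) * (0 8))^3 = ((0 9 2 5 7 8))^3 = (0 5)(2 8)(7 9)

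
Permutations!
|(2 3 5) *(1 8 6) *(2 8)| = 6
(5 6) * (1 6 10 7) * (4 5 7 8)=(1 6 7)(4 5 10 8)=[0, 6, 2, 3, 5, 10, 7, 1, 4, 9, 8]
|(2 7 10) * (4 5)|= 6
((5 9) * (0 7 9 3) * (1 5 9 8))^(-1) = (9)(0 3 5 1 8 7)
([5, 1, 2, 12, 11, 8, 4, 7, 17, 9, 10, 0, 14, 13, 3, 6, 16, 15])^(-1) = (0 11 4 6 15 17 8 5)(3 14 12)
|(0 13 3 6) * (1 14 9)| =|(0 13 3 6)(1 14 9)| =12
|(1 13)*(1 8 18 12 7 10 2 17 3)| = 10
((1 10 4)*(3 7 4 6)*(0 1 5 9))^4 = ((0 1 10 6 3 7 4 5 9))^4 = (0 3 9 6 5 10 4 1 7)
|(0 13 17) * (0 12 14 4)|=6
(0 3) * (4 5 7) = (0 3)(4 5 7) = [3, 1, 2, 0, 5, 7, 6, 4]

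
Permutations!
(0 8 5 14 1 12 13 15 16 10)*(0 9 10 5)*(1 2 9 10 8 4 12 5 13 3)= (0 4 12 3 1 5 14 2 9 8)(13 15 16)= [4, 5, 9, 1, 12, 14, 6, 7, 0, 8, 10, 11, 3, 15, 2, 16, 13]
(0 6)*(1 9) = (0 6)(1 9) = [6, 9, 2, 3, 4, 5, 0, 7, 8, 1]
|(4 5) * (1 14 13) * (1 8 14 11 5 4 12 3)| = 15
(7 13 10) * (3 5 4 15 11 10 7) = [0, 1, 2, 5, 15, 4, 6, 13, 8, 9, 3, 10, 12, 7, 14, 11] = (3 5 4 15 11 10)(7 13)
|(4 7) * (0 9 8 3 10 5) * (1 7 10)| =|(0 9 8 3 1 7 4 10 5)| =9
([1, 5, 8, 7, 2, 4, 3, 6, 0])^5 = (0 8 2 4 5 1)(3 6 7)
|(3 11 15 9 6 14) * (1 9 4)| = |(1 9 6 14 3 11 15 4)| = 8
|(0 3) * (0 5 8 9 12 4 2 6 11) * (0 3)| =9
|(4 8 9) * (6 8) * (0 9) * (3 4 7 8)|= |(0 9 7 8)(3 4 6)|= 12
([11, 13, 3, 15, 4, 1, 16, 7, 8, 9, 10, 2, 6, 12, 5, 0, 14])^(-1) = (0 15 3 2 11)(1 5 14 16 6 12 13)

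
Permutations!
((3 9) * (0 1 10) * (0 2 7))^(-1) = (0 7 2 10 1)(3 9)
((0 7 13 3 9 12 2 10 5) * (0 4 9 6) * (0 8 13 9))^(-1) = (0 4 5 10 2 12 9 7)(3 13 8 6)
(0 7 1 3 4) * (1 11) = (0 7 11 1 3 4) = [7, 3, 2, 4, 0, 5, 6, 11, 8, 9, 10, 1]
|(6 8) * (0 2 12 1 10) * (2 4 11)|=|(0 4 11 2 12 1 10)(6 8)|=14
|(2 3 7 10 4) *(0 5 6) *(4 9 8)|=21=|(0 5 6)(2 3 7 10 9 8 4)|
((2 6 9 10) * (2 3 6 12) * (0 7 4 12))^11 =((0 7 4 12 2)(3 6 9 10))^11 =(0 7 4 12 2)(3 10 9 6)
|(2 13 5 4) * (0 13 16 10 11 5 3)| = 6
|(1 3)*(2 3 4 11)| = 5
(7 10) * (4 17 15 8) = (4 17 15 8)(7 10) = [0, 1, 2, 3, 17, 5, 6, 10, 4, 9, 7, 11, 12, 13, 14, 8, 16, 15]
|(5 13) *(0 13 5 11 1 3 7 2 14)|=8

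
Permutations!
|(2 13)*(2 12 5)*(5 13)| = 2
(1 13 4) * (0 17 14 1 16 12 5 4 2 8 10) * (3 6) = (0 17 14 1 13 2 8 10)(3 6)(4 16 12 5) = [17, 13, 8, 6, 16, 4, 3, 7, 10, 9, 0, 11, 5, 2, 1, 15, 12, 14]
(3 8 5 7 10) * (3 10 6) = (10)(3 8 5 7 6) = [0, 1, 2, 8, 4, 7, 3, 6, 5, 9, 10]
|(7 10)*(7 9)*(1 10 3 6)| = |(1 10 9 7 3 6)| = 6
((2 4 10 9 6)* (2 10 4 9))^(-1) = (2 10 6 9)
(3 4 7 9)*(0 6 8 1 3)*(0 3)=(0 6 8 1)(3 4 7 9)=[6, 0, 2, 4, 7, 5, 8, 9, 1, 3]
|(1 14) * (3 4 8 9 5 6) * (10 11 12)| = 6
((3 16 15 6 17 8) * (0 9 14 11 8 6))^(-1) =(0 15 16 3 8 11 14 9)(6 17) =((0 9 14 11 8 3 16 15)(6 17))^(-1)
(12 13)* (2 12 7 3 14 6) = (2 12 13 7 3 14 6) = [0, 1, 12, 14, 4, 5, 2, 3, 8, 9, 10, 11, 13, 7, 6]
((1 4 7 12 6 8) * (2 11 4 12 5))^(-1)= ((1 12 6 8)(2 11 4 7 5))^(-1)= (1 8 6 12)(2 5 7 4 11)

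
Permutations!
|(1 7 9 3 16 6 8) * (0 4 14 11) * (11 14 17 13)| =|(0 4 17 13 11)(1 7 9 3 16 6 8)| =35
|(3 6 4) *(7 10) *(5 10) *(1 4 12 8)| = 6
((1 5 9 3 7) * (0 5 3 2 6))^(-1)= (0 6 2 9 5)(1 7 3)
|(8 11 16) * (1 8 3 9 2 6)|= 8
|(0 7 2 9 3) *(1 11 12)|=15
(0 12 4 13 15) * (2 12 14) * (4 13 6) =[14, 1, 12, 3, 6, 5, 4, 7, 8, 9, 10, 11, 13, 15, 2, 0] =(0 14 2 12 13 15)(4 6)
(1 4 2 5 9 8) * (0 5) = (0 5 9 8 1 4 2) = [5, 4, 0, 3, 2, 9, 6, 7, 1, 8]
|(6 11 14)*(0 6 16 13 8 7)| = 8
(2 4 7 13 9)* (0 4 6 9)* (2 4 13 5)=[13, 1, 6, 3, 7, 2, 9, 5, 8, 4, 10, 11, 12, 0]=(0 13)(2 6 9 4 7 5)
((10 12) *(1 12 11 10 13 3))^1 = (1 12 13 3)(10 11)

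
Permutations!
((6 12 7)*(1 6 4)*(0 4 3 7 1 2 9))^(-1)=((0 4 2 9)(1 6 12)(3 7))^(-1)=(0 9 2 4)(1 12 6)(3 7)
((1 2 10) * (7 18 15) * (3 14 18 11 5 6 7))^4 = (18)(1 2 10)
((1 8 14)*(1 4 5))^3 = ((1 8 14 4 5))^3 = (1 4 8 5 14)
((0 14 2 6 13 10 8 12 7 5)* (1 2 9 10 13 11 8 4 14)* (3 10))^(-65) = (14)(0 7 8 6 1 5 12 11 2) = ((0 1 2 6 11 8 12 7 5)(3 10 4 14 9))^(-65)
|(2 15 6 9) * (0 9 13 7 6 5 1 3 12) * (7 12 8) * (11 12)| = 13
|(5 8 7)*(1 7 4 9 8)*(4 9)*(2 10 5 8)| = 7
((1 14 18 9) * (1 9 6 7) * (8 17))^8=(1 6 14 7 18)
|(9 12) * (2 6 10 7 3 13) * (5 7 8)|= 8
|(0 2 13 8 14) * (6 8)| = 6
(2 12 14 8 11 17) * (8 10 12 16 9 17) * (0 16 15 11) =(0 16 9 17 2 15 11 8)(10 12 14) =[16, 1, 15, 3, 4, 5, 6, 7, 0, 17, 12, 8, 14, 13, 10, 11, 9, 2]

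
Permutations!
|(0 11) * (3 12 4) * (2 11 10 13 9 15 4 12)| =|(0 10 13 9 15 4 3 2 11)| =9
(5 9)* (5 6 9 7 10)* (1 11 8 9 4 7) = (1 11 8 9 6 4 7 10 5) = [0, 11, 2, 3, 7, 1, 4, 10, 9, 6, 5, 8]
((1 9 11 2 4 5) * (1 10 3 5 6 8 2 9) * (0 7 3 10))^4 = (11)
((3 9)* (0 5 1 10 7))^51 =((0 5 1 10 7)(3 9))^51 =(0 5 1 10 7)(3 9)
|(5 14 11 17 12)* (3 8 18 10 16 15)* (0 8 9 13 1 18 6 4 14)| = |(0 8 6 4 14 11 17 12 5)(1 18 10 16 15 3 9 13)| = 72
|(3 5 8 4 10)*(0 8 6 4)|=|(0 8)(3 5 6 4 10)|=10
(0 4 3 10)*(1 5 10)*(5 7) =(0 4 3 1 7 5 10) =[4, 7, 2, 1, 3, 10, 6, 5, 8, 9, 0]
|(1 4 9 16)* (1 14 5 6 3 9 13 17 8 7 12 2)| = 24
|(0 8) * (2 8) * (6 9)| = 6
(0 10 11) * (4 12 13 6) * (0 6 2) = (0 10 11 6 4 12 13 2) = [10, 1, 0, 3, 12, 5, 4, 7, 8, 9, 11, 6, 13, 2]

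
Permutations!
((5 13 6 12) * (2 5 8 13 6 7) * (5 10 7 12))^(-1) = ((2 10 7)(5 6)(8 13 12))^(-1) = (2 7 10)(5 6)(8 12 13)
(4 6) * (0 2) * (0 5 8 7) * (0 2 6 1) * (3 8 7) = (0 6 4 1)(2 5 7)(3 8) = [6, 0, 5, 8, 1, 7, 4, 2, 3]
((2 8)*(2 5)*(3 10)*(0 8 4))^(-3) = ((0 8 5 2 4)(3 10))^(-3) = (0 5 4 8 2)(3 10)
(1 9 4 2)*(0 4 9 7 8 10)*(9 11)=[4, 7, 1, 3, 2, 5, 6, 8, 10, 11, 0, 9]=(0 4 2 1 7 8 10)(9 11)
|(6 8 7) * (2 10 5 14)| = 12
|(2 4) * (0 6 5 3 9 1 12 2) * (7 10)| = 18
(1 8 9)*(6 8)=(1 6 8 9)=[0, 6, 2, 3, 4, 5, 8, 7, 9, 1]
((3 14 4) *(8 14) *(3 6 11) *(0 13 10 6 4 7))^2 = ((0 13 10 6 11 3 8 14 7))^2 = (0 10 11 8 7 13 6 3 14)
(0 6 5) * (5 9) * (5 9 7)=(9)(0 6 7 5)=[6, 1, 2, 3, 4, 0, 7, 5, 8, 9]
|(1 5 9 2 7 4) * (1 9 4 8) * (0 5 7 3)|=|(0 5 4 9 2 3)(1 7 8)|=6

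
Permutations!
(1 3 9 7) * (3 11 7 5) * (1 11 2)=(1 2)(3 9 5)(7 11)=[0, 2, 1, 9, 4, 3, 6, 11, 8, 5, 10, 7]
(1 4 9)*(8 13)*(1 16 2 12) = (1 4 9 16 2 12)(8 13) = [0, 4, 12, 3, 9, 5, 6, 7, 13, 16, 10, 11, 1, 8, 14, 15, 2]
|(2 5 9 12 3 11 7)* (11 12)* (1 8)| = 10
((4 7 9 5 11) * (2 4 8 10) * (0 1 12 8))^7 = ((0 1 12 8 10 2 4 7 9 5 11))^7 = (0 7 8 11 4 12 5 2 1 9 10)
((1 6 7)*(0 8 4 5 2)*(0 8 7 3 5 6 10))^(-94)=((0 7 1 10)(2 8 4 6 3 5))^(-94)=(0 1)(2 4 3)(5 8 6)(7 10)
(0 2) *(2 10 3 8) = [10, 1, 0, 8, 4, 5, 6, 7, 2, 9, 3] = (0 10 3 8 2)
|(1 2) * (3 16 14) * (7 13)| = |(1 2)(3 16 14)(7 13)| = 6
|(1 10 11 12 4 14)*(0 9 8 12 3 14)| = |(0 9 8 12 4)(1 10 11 3 14)| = 5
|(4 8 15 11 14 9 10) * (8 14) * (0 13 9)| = 6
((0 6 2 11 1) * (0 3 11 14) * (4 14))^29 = (0 14 4 2 6)(1 11 3)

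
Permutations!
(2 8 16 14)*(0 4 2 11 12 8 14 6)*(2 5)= (0 4 5 2 14 11 12 8 16 6)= [4, 1, 14, 3, 5, 2, 0, 7, 16, 9, 10, 12, 8, 13, 11, 15, 6]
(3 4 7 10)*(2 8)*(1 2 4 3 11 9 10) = (1 2 8 4 7)(9 10 11) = [0, 2, 8, 3, 7, 5, 6, 1, 4, 10, 11, 9]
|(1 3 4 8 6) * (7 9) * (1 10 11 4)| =10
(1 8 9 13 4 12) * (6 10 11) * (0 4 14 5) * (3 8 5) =[4, 5, 2, 8, 12, 0, 10, 7, 9, 13, 11, 6, 1, 14, 3] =(0 4 12 1 5)(3 8 9 13 14)(6 10 11)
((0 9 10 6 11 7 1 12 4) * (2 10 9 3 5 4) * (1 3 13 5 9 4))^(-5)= (0 11 1 9 10 13 7 12 4 6 5 3 2)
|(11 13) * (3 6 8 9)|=|(3 6 8 9)(11 13)|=4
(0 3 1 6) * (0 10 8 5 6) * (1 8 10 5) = (10)(0 3 8 1)(5 6) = [3, 0, 2, 8, 4, 6, 5, 7, 1, 9, 10]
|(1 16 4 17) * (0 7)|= |(0 7)(1 16 4 17)|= 4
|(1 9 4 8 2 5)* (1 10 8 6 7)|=20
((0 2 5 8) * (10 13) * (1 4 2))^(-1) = (0 8 5 2 4 1)(10 13)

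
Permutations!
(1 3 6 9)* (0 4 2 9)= (0 4 2 9 1 3 6)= [4, 3, 9, 6, 2, 5, 0, 7, 8, 1]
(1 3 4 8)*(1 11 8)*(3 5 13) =[0, 5, 2, 4, 1, 13, 6, 7, 11, 9, 10, 8, 12, 3] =(1 5 13 3 4)(8 11)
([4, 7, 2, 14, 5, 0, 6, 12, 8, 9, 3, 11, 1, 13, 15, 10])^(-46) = (0 5 4)(1 12 7)(3 15)(10 14)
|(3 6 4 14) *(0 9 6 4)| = |(0 9 6)(3 4 14)| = 3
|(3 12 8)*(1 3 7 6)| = 6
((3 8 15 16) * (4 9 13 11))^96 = (16)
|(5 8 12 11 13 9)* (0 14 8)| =8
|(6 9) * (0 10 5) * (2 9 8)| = |(0 10 5)(2 9 6 8)| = 12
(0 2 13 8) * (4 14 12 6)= (0 2 13 8)(4 14 12 6)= [2, 1, 13, 3, 14, 5, 4, 7, 0, 9, 10, 11, 6, 8, 12]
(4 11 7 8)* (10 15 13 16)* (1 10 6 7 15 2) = (1 10 2)(4 11 15 13 16 6 7 8) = [0, 10, 1, 3, 11, 5, 7, 8, 4, 9, 2, 15, 12, 16, 14, 13, 6]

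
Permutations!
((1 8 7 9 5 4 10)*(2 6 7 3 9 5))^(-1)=(1 10 4 5 7 6 2 9 3 8)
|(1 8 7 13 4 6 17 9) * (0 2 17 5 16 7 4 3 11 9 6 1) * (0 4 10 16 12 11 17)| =14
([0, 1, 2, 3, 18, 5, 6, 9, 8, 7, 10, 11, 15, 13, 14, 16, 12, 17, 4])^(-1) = (4 18)(7 9)(12 16 15)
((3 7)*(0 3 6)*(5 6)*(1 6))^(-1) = (0 6 1 5 7 3)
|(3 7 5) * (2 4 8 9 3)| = |(2 4 8 9 3 7 5)| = 7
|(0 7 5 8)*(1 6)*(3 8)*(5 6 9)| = 8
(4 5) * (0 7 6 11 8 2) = [7, 1, 0, 3, 5, 4, 11, 6, 2, 9, 10, 8] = (0 7 6 11 8 2)(4 5)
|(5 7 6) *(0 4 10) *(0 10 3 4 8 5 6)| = |(10)(0 8 5 7)(3 4)| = 4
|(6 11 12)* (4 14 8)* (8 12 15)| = |(4 14 12 6 11 15 8)| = 7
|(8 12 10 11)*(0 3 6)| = 12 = |(0 3 6)(8 12 10 11)|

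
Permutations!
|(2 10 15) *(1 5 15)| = 5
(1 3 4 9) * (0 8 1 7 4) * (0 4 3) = (0 8 1)(3 4 9 7) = [8, 0, 2, 4, 9, 5, 6, 3, 1, 7]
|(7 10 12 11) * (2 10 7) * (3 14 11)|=6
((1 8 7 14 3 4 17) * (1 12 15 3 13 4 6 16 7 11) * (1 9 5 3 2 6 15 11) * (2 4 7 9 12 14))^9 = (1 8)(2 14 15 9)(3 16 7 17)(4 5 6 13)(11 12)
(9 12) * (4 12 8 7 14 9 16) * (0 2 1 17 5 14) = (0 2 1 17 5 14 9 8 7)(4 12 16) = [2, 17, 1, 3, 12, 14, 6, 0, 7, 8, 10, 11, 16, 13, 9, 15, 4, 5]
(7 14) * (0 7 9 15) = (0 7 14 9 15) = [7, 1, 2, 3, 4, 5, 6, 14, 8, 15, 10, 11, 12, 13, 9, 0]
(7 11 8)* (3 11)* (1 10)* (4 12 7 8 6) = [0, 10, 2, 11, 12, 5, 4, 3, 8, 9, 1, 6, 7] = (1 10)(3 11 6 4 12 7)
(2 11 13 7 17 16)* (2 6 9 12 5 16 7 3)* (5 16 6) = [0, 1, 11, 2, 4, 6, 9, 17, 8, 12, 10, 13, 16, 3, 14, 15, 5, 7] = (2 11 13 3)(5 6 9 12 16)(7 17)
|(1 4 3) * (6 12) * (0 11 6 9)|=|(0 11 6 12 9)(1 4 3)|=15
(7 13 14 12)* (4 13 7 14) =(4 13)(12 14) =[0, 1, 2, 3, 13, 5, 6, 7, 8, 9, 10, 11, 14, 4, 12]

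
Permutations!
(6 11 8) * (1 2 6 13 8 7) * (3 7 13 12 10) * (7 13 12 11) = (1 2 6 7)(3 13 8 11 12 10) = [0, 2, 6, 13, 4, 5, 7, 1, 11, 9, 3, 12, 10, 8]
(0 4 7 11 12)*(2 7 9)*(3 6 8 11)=(0 4 9 2 7 3 6 8 11 12)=[4, 1, 7, 6, 9, 5, 8, 3, 11, 2, 10, 12, 0]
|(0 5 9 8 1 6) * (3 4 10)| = 6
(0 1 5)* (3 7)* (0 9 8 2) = (0 1 5 9 8 2)(3 7) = [1, 5, 0, 7, 4, 9, 6, 3, 2, 8]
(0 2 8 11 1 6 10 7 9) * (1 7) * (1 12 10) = (0 2 8 11 7 9)(1 6)(10 12) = [2, 6, 8, 3, 4, 5, 1, 9, 11, 0, 12, 7, 10]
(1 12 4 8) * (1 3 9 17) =(1 12 4 8 3 9 17) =[0, 12, 2, 9, 8, 5, 6, 7, 3, 17, 10, 11, 4, 13, 14, 15, 16, 1]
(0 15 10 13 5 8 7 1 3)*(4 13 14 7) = (0 15 10 14 7 1 3)(4 13 5 8) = [15, 3, 2, 0, 13, 8, 6, 1, 4, 9, 14, 11, 12, 5, 7, 10]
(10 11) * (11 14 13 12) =(10 14 13 12 11) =[0, 1, 2, 3, 4, 5, 6, 7, 8, 9, 14, 10, 11, 12, 13]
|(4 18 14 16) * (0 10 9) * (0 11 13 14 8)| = 10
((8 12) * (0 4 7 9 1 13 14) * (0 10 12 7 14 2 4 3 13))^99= (0 2 10 7)(1 13 14 8)(3 4 12 9)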